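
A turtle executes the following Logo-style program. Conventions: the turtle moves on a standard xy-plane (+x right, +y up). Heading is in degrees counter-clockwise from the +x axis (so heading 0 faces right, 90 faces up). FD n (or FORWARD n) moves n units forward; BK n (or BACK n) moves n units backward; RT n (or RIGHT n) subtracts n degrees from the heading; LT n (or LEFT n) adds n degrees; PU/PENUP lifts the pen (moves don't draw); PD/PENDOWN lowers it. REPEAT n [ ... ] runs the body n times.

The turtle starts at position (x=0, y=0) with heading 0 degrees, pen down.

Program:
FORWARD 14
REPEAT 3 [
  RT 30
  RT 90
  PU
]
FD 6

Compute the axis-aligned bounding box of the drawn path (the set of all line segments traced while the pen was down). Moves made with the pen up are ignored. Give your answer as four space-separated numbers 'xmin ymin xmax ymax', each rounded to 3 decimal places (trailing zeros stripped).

Executing turtle program step by step:
Start: pos=(0,0), heading=0, pen down
FD 14: (0,0) -> (14,0) [heading=0, draw]
REPEAT 3 [
  -- iteration 1/3 --
  RT 30: heading 0 -> 330
  RT 90: heading 330 -> 240
  PU: pen up
  -- iteration 2/3 --
  RT 30: heading 240 -> 210
  RT 90: heading 210 -> 120
  PU: pen up
  -- iteration 3/3 --
  RT 30: heading 120 -> 90
  RT 90: heading 90 -> 0
  PU: pen up
]
FD 6: (14,0) -> (20,0) [heading=0, move]
Final: pos=(20,0), heading=0, 1 segment(s) drawn

Segment endpoints: x in {0, 14}, y in {0}
xmin=0, ymin=0, xmax=14, ymax=0

Answer: 0 0 14 0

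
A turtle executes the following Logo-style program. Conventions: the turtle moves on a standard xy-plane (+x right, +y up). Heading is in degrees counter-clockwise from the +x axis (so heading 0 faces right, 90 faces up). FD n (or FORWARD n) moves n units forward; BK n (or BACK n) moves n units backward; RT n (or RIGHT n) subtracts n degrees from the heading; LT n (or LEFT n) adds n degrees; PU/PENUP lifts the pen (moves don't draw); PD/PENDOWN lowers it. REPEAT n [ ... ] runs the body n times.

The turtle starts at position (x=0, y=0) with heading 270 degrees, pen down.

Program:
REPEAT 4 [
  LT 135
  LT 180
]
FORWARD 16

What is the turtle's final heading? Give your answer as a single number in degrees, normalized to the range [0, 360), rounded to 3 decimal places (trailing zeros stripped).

Executing turtle program step by step:
Start: pos=(0,0), heading=270, pen down
REPEAT 4 [
  -- iteration 1/4 --
  LT 135: heading 270 -> 45
  LT 180: heading 45 -> 225
  -- iteration 2/4 --
  LT 135: heading 225 -> 0
  LT 180: heading 0 -> 180
  -- iteration 3/4 --
  LT 135: heading 180 -> 315
  LT 180: heading 315 -> 135
  -- iteration 4/4 --
  LT 135: heading 135 -> 270
  LT 180: heading 270 -> 90
]
FD 16: (0,0) -> (0,16) [heading=90, draw]
Final: pos=(0,16), heading=90, 1 segment(s) drawn

Answer: 90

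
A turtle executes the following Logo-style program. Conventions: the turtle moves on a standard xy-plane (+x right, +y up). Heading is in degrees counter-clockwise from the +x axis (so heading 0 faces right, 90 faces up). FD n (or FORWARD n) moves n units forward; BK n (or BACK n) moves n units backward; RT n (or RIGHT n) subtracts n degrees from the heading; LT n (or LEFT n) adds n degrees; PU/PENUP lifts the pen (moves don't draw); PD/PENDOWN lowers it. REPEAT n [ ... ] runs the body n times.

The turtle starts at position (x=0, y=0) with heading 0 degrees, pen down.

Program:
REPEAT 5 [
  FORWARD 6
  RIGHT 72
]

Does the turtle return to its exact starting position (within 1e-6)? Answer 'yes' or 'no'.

Executing turtle program step by step:
Start: pos=(0,0), heading=0, pen down
REPEAT 5 [
  -- iteration 1/5 --
  FD 6: (0,0) -> (6,0) [heading=0, draw]
  RT 72: heading 0 -> 288
  -- iteration 2/5 --
  FD 6: (6,0) -> (7.854,-5.706) [heading=288, draw]
  RT 72: heading 288 -> 216
  -- iteration 3/5 --
  FD 6: (7.854,-5.706) -> (3,-9.233) [heading=216, draw]
  RT 72: heading 216 -> 144
  -- iteration 4/5 --
  FD 6: (3,-9.233) -> (-1.854,-5.706) [heading=144, draw]
  RT 72: heading 144 -> 72
  -- iteration 5/5 --
  FD 6: (-1.854,-5.706) -> (0,0) [heading=72, draw]
  RT 72: heading 72 -> 0
]
Final: pos=(0,0), heading=0, 5 segment(s) drawn

Start position: (0, 0)
Final position: (0, 0)
Distance = 0; < 1e-6 -> CLOSED

Answer: yes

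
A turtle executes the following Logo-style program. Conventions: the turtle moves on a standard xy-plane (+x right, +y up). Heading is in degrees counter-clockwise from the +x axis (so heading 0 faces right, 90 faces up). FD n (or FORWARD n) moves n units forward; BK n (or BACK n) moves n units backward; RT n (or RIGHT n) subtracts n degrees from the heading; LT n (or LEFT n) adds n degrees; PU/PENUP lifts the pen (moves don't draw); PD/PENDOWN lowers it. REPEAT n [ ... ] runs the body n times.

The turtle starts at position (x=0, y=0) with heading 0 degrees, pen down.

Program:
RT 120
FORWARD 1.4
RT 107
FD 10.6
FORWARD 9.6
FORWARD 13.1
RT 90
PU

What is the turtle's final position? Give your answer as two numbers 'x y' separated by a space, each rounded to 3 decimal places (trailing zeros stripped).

Executing turtle program step by step:
Start: pos=(0,0), heading=0, pen down
RT 120: heading 0 -> 240
FD 1.4: (0,0) -> (-0.7,-1.212) [heading=240, draw]
RT 107: heading 240 -> 133
FD 10.6: (-0.7,-1.212) -> (-7.929,6.54) [heading=133, draw]
FD 9.6: (-7.929,6.54) -> (-14.476,13.561) [heading=133, draw]
FD 13.1: (-14.476,13.561) -> (-23.411,23.142) [heading=133, draw]
RT 90: heading 133 -> 43
PU: pen up
Final: pos=(-23.411,23.142), heading=43, 4 segment(s) drawn

Answer: -23.411 23.142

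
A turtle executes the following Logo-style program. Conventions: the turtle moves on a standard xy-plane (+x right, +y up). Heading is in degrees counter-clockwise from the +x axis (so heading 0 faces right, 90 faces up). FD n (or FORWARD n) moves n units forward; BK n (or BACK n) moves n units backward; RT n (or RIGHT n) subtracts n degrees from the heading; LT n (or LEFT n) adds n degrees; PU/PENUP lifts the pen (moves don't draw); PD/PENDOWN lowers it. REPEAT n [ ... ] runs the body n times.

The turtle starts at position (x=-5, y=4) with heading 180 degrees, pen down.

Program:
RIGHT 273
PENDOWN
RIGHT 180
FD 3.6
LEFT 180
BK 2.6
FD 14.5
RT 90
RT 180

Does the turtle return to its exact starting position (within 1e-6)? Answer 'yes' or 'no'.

Executing turtle program step by step:
Start: pos=(-5,4), heading=180, pen down
RT 273: heading 180 -> 267
PD: pen down
RT 180: heading 267 -> 87
FD 3.6: (-5,4) -> (-4.812,7.595) [heading=87, draw]
LT 180: heading 87 -> 267
BK 2.6: (-4.812,7.595) -> (-4.676,10.192) [heading=267, draw]
FD 14.5: (-4.676,10.192) -> (-5.434,-4.289) [heading=267, draw]
RT 90: heading 267 -> 177
RT 180: heading 177 -> 357
Final: pos=(-5.434,-4.289), heading=357, 3 segment(s) drawn

Start position: (-5, 4)
Final position: (-5.434, -4.289)
Distance = 8.3; >= 1e-6 -> NOT closed

Answer: no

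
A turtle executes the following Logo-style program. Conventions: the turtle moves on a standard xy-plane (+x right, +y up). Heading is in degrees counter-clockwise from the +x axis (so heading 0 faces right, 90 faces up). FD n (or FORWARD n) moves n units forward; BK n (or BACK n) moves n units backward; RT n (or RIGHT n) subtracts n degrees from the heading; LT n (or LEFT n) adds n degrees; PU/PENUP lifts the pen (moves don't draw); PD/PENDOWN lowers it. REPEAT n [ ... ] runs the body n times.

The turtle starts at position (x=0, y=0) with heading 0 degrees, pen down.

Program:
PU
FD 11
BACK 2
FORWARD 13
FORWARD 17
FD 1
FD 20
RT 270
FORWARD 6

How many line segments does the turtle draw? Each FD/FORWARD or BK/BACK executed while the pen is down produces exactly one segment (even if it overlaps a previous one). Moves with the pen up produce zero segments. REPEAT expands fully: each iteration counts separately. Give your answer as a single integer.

Executing turtle program step by step:
Start: pos=(0,0), heading=0, pen down
PU: pen up
FD 11: (0,0) -> (11,0) [heading=0, move]
BK 2: (11,0) -> (9,0) [heading=0, move]
FD 13: (9,0) -> (22,0) [heading=0, move]
FD 17: (22,0) -> (39,0) [heading=0, move]
FD 1: (39,0) -> (40,0) [heading=0, move]
FD 20: (40,0) -> (60,0) [heading=0, move]
RT 270: heading 0 -> 90
FD 6: (60,0) -> (60,6) [heading=90, move]
Final: pos=(60,6), heading=90, 0 segment(s) drawn
Segments drawn: 0

Answer: 0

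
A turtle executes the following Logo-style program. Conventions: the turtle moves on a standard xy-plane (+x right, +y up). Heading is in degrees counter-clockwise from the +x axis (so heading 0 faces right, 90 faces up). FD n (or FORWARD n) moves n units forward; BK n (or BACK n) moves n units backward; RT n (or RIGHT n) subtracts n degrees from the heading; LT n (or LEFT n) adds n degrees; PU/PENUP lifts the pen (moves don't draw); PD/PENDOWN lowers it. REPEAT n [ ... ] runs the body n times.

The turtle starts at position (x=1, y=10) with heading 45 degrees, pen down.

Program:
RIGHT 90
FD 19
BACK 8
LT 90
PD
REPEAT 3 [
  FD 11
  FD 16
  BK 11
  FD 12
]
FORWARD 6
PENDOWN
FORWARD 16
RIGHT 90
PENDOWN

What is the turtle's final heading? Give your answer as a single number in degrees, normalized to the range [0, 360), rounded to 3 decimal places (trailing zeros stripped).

Answer: 315

Derivation:
Executing turtle program step by step:
Start: pos=(1,10), heading=45, pen down
RT 90: heading 45 -> 315
FD 19: (1,10) -> (14.435,-3.435) [heading=315, draw]
BK 8: (14.435,-3.435) -> (8.778,2.222) [heading=315, draw]
LT 90: heading 315 -> 45
PD: pen down
REPEAT 3 [
  -- iteration 1/3 --
  FD 11: (8.778,2.222) -> (16.556,10) [heading=45, draw]
  FD 16: (16.556,10) -> (27.87,21.314) [heading=45, draw]
  BK 11: (27.87,21.314) -> (20.092,13.536) [heading=45, draw]
  FD 12: (20.092,13.536) -> (28.577,22.021) [heading=45, draw]
  -- iteration 2/3 --
  FD 11: (28.577,22.021) -> (36.355,29.799) [heading=45, draw]
  FD 16: (36.355,29.799) -> (47.669,41.113) [heading=45, draw]
  BK 11: (47.669,41.113) -> (39.891,33.335) [heading=45, draw]
  FD 12: (39.891,33.335) -> (48.376,41.82) [heading=45, draw]
  -- iteration 3/3 --
  FD 11: (48.376,41.82) -> (56.154,49.598) [heading=45, draw]
  FD 16: (56.154,49.598) -> (67.468,60.912) [heading=45, draw]
  BK 11: (67.468,60.912) -> (59.69,53.134) [heading=45, draw]
  FD 12: (59.69,53.134) -> (68.175,61.619) [heading=45, draw]
]
FD 6: (68.175,61.619) -> (72.418,65.861) [heading=45, draw]
PD: pen down
FD 16: (72.418,65.861) -> (83.731,77.175) [heading=45, draw]
RT 90: heading 45 -> 315
PD: pen down
Final: pos=(83.731,77.175), heading=315, 16 segment(s) drawn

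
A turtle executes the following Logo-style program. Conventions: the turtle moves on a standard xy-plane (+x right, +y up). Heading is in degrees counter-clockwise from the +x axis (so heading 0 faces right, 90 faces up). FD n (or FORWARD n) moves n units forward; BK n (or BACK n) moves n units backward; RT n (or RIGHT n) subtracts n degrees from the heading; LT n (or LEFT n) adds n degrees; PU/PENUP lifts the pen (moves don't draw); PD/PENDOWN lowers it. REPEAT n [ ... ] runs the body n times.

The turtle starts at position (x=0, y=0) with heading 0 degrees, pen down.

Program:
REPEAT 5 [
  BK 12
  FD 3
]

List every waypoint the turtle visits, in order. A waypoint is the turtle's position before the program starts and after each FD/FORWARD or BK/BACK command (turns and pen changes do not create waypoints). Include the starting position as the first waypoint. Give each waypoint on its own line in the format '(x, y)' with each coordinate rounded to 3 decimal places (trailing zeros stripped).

Executing turtle program step by step:
Start: pos=(0,0), heading=0, pen down
REPEAT 5 [
  -- iteration 1/5 --
  BK 12: (0,0) -> (-12,0) [heading=0, draw]
  FD 3: (-12,0) -> (-9,0) [heading=0, draw]
  -- iteration 2/5 --
  BK 12: (-9,0) -> (-21,0) [heading=0, draw]
  FD 3: (-21,0) -> (-18,0) [heading=0, draw]
  -- iteration 3/5 --
  BK 12: (-18,0) -> (-30,0) [heading=0, draw]
  FD 3: (-30,0) -> (-27,0) [heading=0, draw]
  -- iteration 4/5 --
  BK 12: (-27,0) -> (-39,0) [heading=0, draw]
  FD 3: (-39,0) -> (-36,0) [heading=0, draw]
  -- iteration 5/5 --
  BK 12: (-36,0) -> (-48,0) [heading=0, draw]
  FD 3: (-48,0) -> (-45,0) [heading=0, draw]
]
Final: pos=(-45,0), heading=0, 10 segment(s) drawn
Waypoints (11 total):
(0, 0)
(-12, 0)
(-9, 0)
(-21, 0)
(-18, 0)
(-30, 0)
(-27, 0)
(-39, 0)
(-36, 0)
(-48, 0)
(-45, 0)

Answer: (0, 0)
(-12, 0)
(-9, 0)
(-21, 0)
(-18, 0)
(-30, 0)
(-27, 0)
(-39, 0)
(-36, 0)
(-48, 0)
(-45, 0)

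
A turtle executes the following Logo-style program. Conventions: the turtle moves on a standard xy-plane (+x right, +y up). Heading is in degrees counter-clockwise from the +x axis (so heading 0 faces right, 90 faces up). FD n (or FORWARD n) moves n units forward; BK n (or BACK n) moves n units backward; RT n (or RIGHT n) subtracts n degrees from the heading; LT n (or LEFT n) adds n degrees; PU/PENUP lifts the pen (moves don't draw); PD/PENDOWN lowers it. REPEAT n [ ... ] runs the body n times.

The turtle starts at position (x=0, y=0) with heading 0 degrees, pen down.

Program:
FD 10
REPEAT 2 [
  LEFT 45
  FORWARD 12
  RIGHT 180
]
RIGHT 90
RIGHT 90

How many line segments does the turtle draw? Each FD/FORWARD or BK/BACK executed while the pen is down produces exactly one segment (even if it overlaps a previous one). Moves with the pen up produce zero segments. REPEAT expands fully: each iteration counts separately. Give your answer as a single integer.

Executing turtle program step by step:
Start: pos=(0,0), heading=0, pen down
FD 10: (0,0) -> (10,0) [heading=0, draw]
REPEAT 2 [
  -- iteration 1/2 --
  LT 45: heading 0 -> 45
  FD 12: (10,0) -> (18.485,8.485) [heading=45, draw]
  RT 180: heading 45 -> 225
  -- iteration 2/2 --
  LT 45: heading 225 -> 270
  FD 12: (18.485,8.485) -> (18.485,-3.515) [heading=270, draw]
  RT 180: heading 270 -> 90
]
RT 90: heading 90 -> 0
RT 90: heading 0 -> 270
Final: pos=(18.485,-3.515), heading=270, 3 segment(s) drawn
Segments drawn: 3

Answer: 3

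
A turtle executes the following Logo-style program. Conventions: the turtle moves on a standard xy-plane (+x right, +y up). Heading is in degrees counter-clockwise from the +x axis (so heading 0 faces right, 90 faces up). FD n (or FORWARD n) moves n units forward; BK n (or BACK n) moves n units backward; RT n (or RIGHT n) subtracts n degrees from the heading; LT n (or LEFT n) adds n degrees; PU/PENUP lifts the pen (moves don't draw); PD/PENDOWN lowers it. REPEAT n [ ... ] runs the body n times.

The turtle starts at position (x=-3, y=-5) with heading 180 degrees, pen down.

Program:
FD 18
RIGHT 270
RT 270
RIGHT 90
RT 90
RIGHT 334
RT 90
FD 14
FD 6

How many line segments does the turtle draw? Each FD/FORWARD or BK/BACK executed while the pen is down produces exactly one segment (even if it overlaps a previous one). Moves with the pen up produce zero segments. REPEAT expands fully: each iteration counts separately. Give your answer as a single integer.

Answer: 3

Derivation:
Executing turtle program step by step:
Start: pos=(-3,-5), heading=180, pen down
FD 18: (-3,-5) -> (-21,-5) [heading=180, draw]
RT 270: heading 180 -> 270
RT 270: heading 270 -> 0
RT 90: heading 0 -> 270
RT 90: heading 270 -> 180
RT 334: heading 180 -> 206
RT 90: heading 206 -> 116
FD 14: (-21,-5) -> (-27.137,7.583) [heading=116, draw]
FD 6: (-27.137,7.583) -> (-29.767,12.976) [heading=116, draw]
Final: pos=(-29.767,12.976), heading=116, 3 segment(s) drawn
Segments drawn: 3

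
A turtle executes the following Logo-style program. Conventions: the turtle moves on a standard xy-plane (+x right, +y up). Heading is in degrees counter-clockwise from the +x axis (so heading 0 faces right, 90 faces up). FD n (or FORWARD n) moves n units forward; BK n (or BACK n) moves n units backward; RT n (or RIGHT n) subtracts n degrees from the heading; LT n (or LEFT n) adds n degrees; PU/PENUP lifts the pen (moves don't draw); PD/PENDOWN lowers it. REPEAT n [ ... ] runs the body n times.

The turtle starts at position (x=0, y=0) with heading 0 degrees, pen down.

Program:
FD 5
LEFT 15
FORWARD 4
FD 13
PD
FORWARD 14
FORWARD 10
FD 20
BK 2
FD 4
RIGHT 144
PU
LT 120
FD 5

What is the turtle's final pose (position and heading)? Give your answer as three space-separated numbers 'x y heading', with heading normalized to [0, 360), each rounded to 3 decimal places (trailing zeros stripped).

Executing turtle program step by step:
Start: pos=(0,0), heading=0, pen down
FD 5: (0,0) -> (5,0) [heading=0, draw]
LT 15: heading 0 -> 15
FD 4: (5,0) -> (8.864,1.035) [heading=15, draw]
FD 13: (8.864,1.035) -> (21.421,4.4) [heading=15, draw]
PD: pen down
FD 14: (21.421,4.4) -> (34.944,8.023) [heading=15, draw]
FD 10: (34.944,8.023) -> (44.603,10.612) [heading=15, draw]
FD 20: (44.603,10.612) -> (63.921,15.788) [heading=15, draw]
BK 2: (63.921,15.788) -> (61.99,15.27) [heading=15, draw]
FD 4: (61.99,15.27) -> (65.853,16.306) [heading=15, draw]
RT 144: heading 15 -> 231
PU: pen up
LT 120: heading 231 -> 351
FD 5: (65.853,16.306) -> (70.792,15.523) [heading=351, move]
Final: pos=(70.792,15.523), heading=351, 8 segment(s) drawn

Answer: 70.792 15.523 351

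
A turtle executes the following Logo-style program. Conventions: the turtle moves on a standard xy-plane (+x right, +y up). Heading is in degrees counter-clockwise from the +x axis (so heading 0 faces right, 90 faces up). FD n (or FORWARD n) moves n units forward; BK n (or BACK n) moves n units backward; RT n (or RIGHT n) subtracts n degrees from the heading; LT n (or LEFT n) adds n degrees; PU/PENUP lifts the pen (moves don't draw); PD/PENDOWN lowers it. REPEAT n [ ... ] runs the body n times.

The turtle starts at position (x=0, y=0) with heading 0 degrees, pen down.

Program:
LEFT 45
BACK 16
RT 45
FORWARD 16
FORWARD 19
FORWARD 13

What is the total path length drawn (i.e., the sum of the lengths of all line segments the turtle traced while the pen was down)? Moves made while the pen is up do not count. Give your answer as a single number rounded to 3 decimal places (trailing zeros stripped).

Answer: 64

Derivation:
Executing turtle program step by step:
Start: pos=(0,0), heading=0, pen down
LT 45: heading 0 -> 45
BK 16: (0,0) -> (-11.314,-11.314) [heading=45, draw]
RT 45: heading 45 -> 0
FD 16: (-11.314,-11.314) -> (4.686,-11.314) [heading=0, draw]
FD 19: (4.686,-11.314) -> (23.686,-11.314) [heading=0, draw]
FD 13: (23.686,-11.314) -> (36.686,-11.314) [heading=0, draw]
Final: pos=(36.686,-11.314), heading=0, 4 segment(s) drawn

Segment lengths:
  seg 1: (0,0) -> (-11.314,-11.314), length = 16
  seg 2: (-11.314,-11.314) -> (4.686,-11.314), length = 16
  seg 3: (4.686,-11.314) -> (23.686,-11.314), length = 19
  seg 4: (23.686,-11.314) -> (36.686,-11.314), length = 13
Total = 64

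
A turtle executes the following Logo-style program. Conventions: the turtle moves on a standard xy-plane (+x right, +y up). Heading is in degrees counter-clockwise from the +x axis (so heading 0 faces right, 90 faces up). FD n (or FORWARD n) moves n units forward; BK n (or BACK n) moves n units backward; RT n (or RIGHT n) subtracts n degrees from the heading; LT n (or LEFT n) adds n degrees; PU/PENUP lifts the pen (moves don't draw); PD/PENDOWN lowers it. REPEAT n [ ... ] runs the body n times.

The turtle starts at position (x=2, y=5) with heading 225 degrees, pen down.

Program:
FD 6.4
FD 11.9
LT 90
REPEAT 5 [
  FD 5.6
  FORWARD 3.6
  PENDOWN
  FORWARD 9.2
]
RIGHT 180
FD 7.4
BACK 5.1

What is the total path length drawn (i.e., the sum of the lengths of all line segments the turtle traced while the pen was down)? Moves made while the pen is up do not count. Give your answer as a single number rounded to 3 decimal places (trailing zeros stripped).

Executing turtle program step by step:
Start: pos=(2,5), heading=225, pen down
FD 6.4: (2,5) -> (-2.525,0.475) [heading=225, draw]
FD 11.9: (-2.525,0.475) -> (-10.94,-7.94) [heading=225, draw]
LT 90: heading 225 -> 315
REPEAT 5 [
  -- iteration 1/5 --
  FD 5.6: (-10.94,-7.94) -> (-6.98,-11.9) [heading=315, draw]
  FD 3.6: (-6.98,-11.9) -> (-4.435,-14.445) [heading=315, draw]
  PD: pen down
  FD 9.2: (-4.435,-14.445) -> (2.071,-20.951) [heading=315, draw]
  -- iteration 2/5 --
  FD 5.6: (2.071,-20.951) -> (6.031,-24.911) [heading=315, draw]
  FD 3.6: (6.031,-24.911) -> (8.576,-27.456) [heading=315, draw]
  PD: pen down
  FD 9.2: (8.576,-27.456) -> (15.081,-33.962) [heading=315, draw]
  -- iteration 3/5 --
  FD 5.6: (15.081,-33.962) -> (19.041,-37.921) [heading=315, draw]
  FD 3.6: (19.041,-37.921) -> (21.587,-40.467) [heading=315, draw]
  PD: pen down
  FD 9.2: (21.587,-40.467) -> (28.092,-46.972) [heading=315, draw]
  -- iteration 4/5 --
  FD 5.6: (28.092,-46.972) -> (32.052,-50.932) [heading=315, draw]
  FD 3.6: (32.052,-50.932) -> (34.598,-53.478) [heading=315, draw]
  PD: pen down
  FD 9.2: (34.598,-53.478) -> (41.103,-59.983) [heading=315, draw]
  -- iteration 5/5 --
  FD 5.6: (41.103,-59.983) -> (45.063,-63.943) [heading=315, draw]
  FD 3.6: (45.063,-63.943) -> (47.608,-66.488) [heading=315, draw]
  PD: pen down
  FD 9.2: (47.608,-66.488) -> (54.114,-72.994) [heading=315, draw]
]
RT 180: heading 315 -> 135
FD 7.4: (54.114,-72.994) -> (48.881,-67.761) [heading=135, draw]
BK 5.1: (48.881,-67.761) -> (52.487,-71.368) [heading=135, draw]
Final: pos=(52.487,-71.368), heading=135, 19 segment(s) drawn

Segment lengths:
  seg 1: (2,5) -> (-2.525,0.475), length = 6.4
  seg 2: (-2.525,0.475) -> (-10.94,-7.94), length = 11.9
  seg 3: (-10.94,-7.94) -> (-6.98,-11.9), length = 5.6
  seg 4: (-6.98,-11.9) -> (-4.435,-14.445), length = 3.6
  seg 5: (-4.435,-14.445) -> (2.071,-20.951), length = 9.2
  seg 6: (2.071,-20.951) -> (6.031,-24.911), length = 5.6
  seg 7: (6.031,-24.911) -> (8.576,-27.456), length = 3.6
  seg 8: (8.576,-27.456) -> (15.081,-33.962), length = 9.2
  seg 9: (15.081,-33.962) -> (19.041,-37.921), length = 5.6
  seg 10: (19.041,-37.921) -> (21.587,-40.467), length = 3.6
  seg 11: (21.587,-40.467) -> (28.092,-46.972), length = 9.2
  seg 12: (28.092,-46.972) -> (32.052,-50.932), length = 5.6
  seg 13: (32.052,-50.932) -> (34.598,-53.478), length = 3.6
  seg 14: (34.598,-53.478) -> (41.103,-59.983), length = 9.2
  seg 15: (41.103,-59.983) -> (45.063,-63.943), length = 5.6
  seg 16: (45.063,-63.943) -> (47.608,-66.488), length = 3.6
  seg 17: (47.608,-66.488) -> (54.114,-72.994), length = 9.2
  seg 18: (54.114,-72.994) -> (48.881,-67.761), length = 7.4
  seg 19: (48.881,-67.761) -> (52.487,-71.368), length = 5.1
Total = 122.8

Answer: 122.8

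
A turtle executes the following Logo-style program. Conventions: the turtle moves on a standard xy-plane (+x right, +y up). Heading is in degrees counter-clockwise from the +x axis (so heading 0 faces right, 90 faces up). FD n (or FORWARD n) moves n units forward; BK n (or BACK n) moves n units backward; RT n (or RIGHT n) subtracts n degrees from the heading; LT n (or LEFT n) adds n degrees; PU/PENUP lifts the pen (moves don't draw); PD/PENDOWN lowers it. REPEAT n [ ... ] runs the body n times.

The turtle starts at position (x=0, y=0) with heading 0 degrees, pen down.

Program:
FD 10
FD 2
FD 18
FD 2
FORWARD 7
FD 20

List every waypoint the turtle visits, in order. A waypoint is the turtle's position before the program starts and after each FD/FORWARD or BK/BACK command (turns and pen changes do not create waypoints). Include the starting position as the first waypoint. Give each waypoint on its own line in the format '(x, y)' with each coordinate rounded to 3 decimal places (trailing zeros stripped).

Answer: (0, 0)
(10, 0)
(12, 0)
(30, 0)
(32, 0)
(39, 0)
(59, 0)

Derivation:
Executing turtle program step by step:
Start: pos=(0,0), heading=0, pen down
FD 10: (0,0) -> (10,0) [heading=0, draw]
FD 2: (10,0) -> (12,0) [heading=0, draw]
FD 18: (12,0) -> (30,0) [heading=0, draw]
FD 2: (30,0) -> (32,0) [heading=0, draw]
FD 7: (32,0) -> (39,0) [heading=0, draw]
FD 20: (39,0) -> (59,0) [heading=0, draw]
Final: pos=(59,0), heading=0, 6 segment(s) drawn
Waypoints (7 total):
(0, 0)
(10, 0)
(12, 0)
(30, 0)
(32, 0)
(39, 0)
(59, 0)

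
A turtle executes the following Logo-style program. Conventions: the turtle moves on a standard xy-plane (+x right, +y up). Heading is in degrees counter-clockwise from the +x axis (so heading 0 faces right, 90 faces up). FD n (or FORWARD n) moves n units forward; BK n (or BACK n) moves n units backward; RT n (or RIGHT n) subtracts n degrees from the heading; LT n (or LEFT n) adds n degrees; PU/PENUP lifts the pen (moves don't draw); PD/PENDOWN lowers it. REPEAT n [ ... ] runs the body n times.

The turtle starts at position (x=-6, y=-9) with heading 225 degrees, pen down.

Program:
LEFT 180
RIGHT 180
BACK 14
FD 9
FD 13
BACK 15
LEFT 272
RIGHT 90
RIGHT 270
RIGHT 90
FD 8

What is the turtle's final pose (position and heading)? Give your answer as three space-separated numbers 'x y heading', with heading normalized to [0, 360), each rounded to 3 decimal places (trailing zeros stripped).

Executing turtle program step by step:
Start: pos=(-6,-9), heading=225, pen down
LT 180: heading 225 -> 45
RT 180: heading 45 -> 225
BK 14: (-6,-9) -> (3.899,0.899) [heading=225, draw]
FD 9: (3.899,0.899) -> (-2.464,-5.464) [heading=225, draw]
FD 13: (-2.464,-5.464) -> (-11.657,-14.657) [heading=225, draw]
BK 15: (-11.657,-14.657) -> (-1.05,-4.05) [heading=225, draw]
LT 272: heading 225 -> 137
RT 90: heading 137 -> 47
RT 270: heading 47 -> 137
RT 90: heading 137 -> 47
FD 8: (-1.05,-4.05) -> (4.406,1.801) [heading=47, draw]
Final: pos=(4.406,1.801), heading=47, 5 segment(s) drawn

Answer: 4.406 1.801 47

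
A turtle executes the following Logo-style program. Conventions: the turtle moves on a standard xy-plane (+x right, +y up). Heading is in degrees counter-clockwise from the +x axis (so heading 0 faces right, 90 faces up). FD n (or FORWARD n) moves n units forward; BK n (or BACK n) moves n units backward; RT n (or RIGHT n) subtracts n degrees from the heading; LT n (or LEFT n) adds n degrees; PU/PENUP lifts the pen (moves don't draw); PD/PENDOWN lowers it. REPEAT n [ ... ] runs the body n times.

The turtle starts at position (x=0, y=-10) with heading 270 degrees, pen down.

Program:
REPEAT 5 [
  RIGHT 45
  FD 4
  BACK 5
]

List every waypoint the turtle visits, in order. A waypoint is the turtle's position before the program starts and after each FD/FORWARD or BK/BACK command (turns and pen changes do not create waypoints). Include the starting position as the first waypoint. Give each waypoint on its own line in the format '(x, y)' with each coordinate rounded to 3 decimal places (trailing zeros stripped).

Answer: (0, -10)
(-2.828, -12.828)
(0.707, -9.293)
(-3.293, -9.293)
(1.707, -9.293)
(-1.121, -6.464)
(2.414, -10)
(2.414, -6)
(2.414, -11)
(5.243, -8.172)
(1.707, -11.707)

Derivation:
Executing turtle program step by step:
Start: pos=(0,-10), heading=270, pen down
REPEAT 5 [
  -- iteration 1/5 --
  RT 45: heading 270 -> 225
  FD 4: (0,-10) -> (-2.828,-12.828) [heading=225, draw]
  BK 5: (-2.828,-12.828) -> (0.707,-9.293) [heading=225, draw]
  -- iteration 2/5 --
  RT 45: heading 225 -> 180
  FD 4: (0.707,-9.293) -> (-3.293,-9.293) [heading=180, draw]
  BK 5: (-3.293,-9.293) -> (1.707,-9.293) [heading=180, draw]
  -- iteration 3/5 --
  RT 45: heading 180 -> 135
  FD 4: (1.707,-9.293) -> (-1.121,-6.464) [heading=135, draw]
  BK 5: (-1.121,-6.464) -> (2.414,-10) [heading=135, draw]
  -- iteration 4/5 --
  RT 45: heading 135 -> 90
  FD 4: (2.414,-10) -> (2.414,-6) [heading=90, draw]
  BK 5: (2.414,-6) -> (2.414,-11) [heading=90, draw]
  -- iteration 5/5 --
  RT 45: heading 90 -> 45
  FD 4: (2.414,-11) -> (5.243,-8.172) [heading=45, draw]
  BK 5: (5.243,-8.172) -> (1.707,-11.707) [heading=45, draw]
]
Final: pos=(1.707,-11.707), heading=45, 10 segment(s) drawn
Waypoints (11 total):
(0, -10)
(-2.828, -12.828)
(0.707, -9.293)
(-3.293, -9.293)
(1.707, -9.293)
(-1.121, -6.464)
(2.414, -10)
(2.414, -6)
(2.414, -11)
(5.243, -8.172)
(1.707, -11.707)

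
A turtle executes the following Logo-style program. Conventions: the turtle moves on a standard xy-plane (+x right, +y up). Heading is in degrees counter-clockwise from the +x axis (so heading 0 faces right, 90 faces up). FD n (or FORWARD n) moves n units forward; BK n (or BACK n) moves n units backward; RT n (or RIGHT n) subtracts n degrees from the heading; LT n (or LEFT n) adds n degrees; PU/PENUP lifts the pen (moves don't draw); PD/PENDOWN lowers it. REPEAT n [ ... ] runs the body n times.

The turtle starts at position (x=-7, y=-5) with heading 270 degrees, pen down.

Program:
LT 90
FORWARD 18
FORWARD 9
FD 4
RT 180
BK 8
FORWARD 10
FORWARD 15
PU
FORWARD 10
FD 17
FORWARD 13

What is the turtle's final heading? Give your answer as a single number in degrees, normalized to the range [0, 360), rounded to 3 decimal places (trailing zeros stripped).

Executing turtle program step by step:
Start: pos=(-7,-5), heading=270, pen down
LT 90: heading 270 -> 0
FD 18: (-7,-5) -> (11,-5) [heading=0, draw]
FD 9: (11,-5) -> (20,-5) [heading=0, draw]
FD 4: (20,-5) -> (24,-5) [heading=0, draw]
RT 180: heading 0 -> 180
BK 8: (24,-5) -> (32,-5) [heading=180, draw]
FD 10: (32,-5) -> (22,-5) [heading=180, draw]
FD 15: (22,-5) -> (7,-5) [heading=180, draw]
PU: pen up
FD 10: (7,-5) -> (-3,-5) [heading=180, move]
FD 17: (-3,-5) -> (-20,-5) [heading=180, move]
FD 13: (-20,-5) -> (-33,-5) [heading=180, move]
Final: pos=(-33,-5), heading=180, 6 segment(s) drawn

Answer: 180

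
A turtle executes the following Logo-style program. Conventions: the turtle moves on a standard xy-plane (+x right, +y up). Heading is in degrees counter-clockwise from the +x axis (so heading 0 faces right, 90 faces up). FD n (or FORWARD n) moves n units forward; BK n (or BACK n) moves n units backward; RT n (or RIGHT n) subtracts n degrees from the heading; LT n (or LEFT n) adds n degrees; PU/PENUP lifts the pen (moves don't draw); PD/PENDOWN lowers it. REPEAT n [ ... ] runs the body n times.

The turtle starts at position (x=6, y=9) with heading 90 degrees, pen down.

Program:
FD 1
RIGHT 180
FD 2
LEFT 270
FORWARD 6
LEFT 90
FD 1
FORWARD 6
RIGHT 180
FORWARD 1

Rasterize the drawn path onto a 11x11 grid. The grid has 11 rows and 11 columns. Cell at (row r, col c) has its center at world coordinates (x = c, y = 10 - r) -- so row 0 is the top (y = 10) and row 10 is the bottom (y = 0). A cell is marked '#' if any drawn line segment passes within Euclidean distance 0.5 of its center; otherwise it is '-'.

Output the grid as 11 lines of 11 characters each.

Segment 0: (6,9) -> (6,10)
Segment 1: (6,10) -> (6,8)
Segment 2: (6,8) -> (0,8)
Segment 3: (0,8) -> (-0,7)
Segment 4: (-0,7) -> (-0,1)
Segment 5: (-0,1) -> (-0,2)

Answer: ------#----
------#----
#######----
#----------
#----------
#----------
#----------
#----------
#----------
#----------
-----------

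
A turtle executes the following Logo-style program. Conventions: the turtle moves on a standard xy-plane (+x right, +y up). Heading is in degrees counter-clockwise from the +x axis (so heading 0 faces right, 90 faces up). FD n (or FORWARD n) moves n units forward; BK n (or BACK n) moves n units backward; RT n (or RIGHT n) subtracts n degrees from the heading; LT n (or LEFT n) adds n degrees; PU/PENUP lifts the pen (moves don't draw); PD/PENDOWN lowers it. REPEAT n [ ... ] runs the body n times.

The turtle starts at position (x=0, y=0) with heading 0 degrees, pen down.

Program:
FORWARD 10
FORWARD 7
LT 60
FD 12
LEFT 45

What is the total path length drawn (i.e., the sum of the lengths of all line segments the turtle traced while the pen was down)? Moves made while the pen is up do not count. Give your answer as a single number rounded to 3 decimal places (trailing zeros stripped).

Executing turtle program step by step:
Start: pos=(0,0), heading=0, pen down
FD 10: (0,0) -> (10,0) [heading=0, draw]
FD 7: (10,0) -> (17,0) [heading=0, draw]
LT 60: heading 0 -> 60
FD 12: (17,0) -> (23,10.392) [heading=60, draw]
LT 45: heading 60 -> 105
Final: pos=(23,10.392), heading=105, 3 segment(s) drawn

Segment lengths:
  seg 1: (0,0) -> (10,0), length = 10
  seg 2: (10,0) -> (17,0), length = 7
  seg 3: (17,0) -> (23,10.392), length = 12
Total = 29

Answer: 29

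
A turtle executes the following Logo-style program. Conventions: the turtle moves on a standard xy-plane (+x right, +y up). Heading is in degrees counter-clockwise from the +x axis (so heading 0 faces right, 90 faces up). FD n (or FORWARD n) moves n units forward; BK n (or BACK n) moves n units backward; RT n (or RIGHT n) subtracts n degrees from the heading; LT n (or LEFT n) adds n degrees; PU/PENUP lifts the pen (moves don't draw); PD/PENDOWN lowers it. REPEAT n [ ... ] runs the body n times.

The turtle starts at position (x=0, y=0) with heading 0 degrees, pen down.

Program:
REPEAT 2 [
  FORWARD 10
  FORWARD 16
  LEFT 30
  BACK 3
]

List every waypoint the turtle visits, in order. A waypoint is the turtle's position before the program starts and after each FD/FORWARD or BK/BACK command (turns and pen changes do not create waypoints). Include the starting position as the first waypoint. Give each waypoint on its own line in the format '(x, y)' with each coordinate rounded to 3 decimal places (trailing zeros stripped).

Answer: (0, 0)
(10, 0)
(26, 0)
(23.402, -1.5)
(32.062, 3.5)
(45.919, 11.5)
(44.419, 8.902)

Derivation:
Executing turtle program step by step:
Start: pos=(0,0), heading=0, pen down
REPEAT 2 [
  -- iteration 1/2 --
  FD 10: (0,0) -> (10,0) [heading=0, draw]
  FD 16: (10,0) -> (26,0) [heading=0, draw]
  LT 30: heading 0 -> 30
  BK 3: (26,0) -> (23.402,-1.5) [heading=30, draw]
  -- iteration 2/2 --
  FD 10: (23.402,-1.5) -> (32.062,3.5) [heading=30, draw]
  FD 16: (32.062,3.5) -> (45.919,11.5) [heading=30, draw]
  LT 30: heading 30 -> 60
  BK 3: (45.919,11.5) -> (44.419,8.902) [heading=60, draw]
]
Final: pos=(44.419,8.902), heading=60, 6 segment(s) drawn
Waypoints (7 total):
(0, 0)
(10, 0)
(26, 0)
(23.402, -1.5)
(32.062, 3.5)
(45.919, 11.5)
(44.419, 8.902)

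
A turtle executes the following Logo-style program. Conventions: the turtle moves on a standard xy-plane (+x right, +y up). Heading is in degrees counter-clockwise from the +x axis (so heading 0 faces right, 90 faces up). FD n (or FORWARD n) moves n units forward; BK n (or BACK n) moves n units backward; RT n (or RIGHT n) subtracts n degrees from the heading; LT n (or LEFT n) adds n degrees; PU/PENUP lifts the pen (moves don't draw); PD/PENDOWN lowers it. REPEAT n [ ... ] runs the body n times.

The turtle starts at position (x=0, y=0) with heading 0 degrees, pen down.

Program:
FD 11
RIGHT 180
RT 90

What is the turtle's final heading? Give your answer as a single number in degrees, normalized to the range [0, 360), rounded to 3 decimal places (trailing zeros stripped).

Answer: 90

Derivation:
Executing turtle program step by step:
Start: pos=(0,0), heading=0, pen down
FD 11: (0,0) -> (11,0) [heading=0, draw]
RT 180: heading 0 -> 180
RT 90: heading 180 -> 90
Final: pos=(11,0), heading=90, 1 segment(s) drawn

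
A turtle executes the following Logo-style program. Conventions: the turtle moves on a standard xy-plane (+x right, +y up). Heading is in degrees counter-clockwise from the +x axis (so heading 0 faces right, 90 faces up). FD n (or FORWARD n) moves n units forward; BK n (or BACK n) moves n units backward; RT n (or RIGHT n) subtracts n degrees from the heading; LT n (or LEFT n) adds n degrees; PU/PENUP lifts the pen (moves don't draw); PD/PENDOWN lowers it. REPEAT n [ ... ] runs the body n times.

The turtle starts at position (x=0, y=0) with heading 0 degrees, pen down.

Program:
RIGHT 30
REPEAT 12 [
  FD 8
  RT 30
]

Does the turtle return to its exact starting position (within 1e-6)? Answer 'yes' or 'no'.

Executing turtle program step by step:
Start: pos=(0,0), heading=0, pen down
RT 30: heading 0 -> 330
REPEAT 12 [
  -- iteration 1/12 --
  FD 8: (0,0) -> (6.928,-4) [heading=330, draw]
  RT 30: heading 330 -> 300
  -- iteration 2/12 --
  FD 8: (6.928,-4) -> (10.928,-10.928) [heading=300, draw]
  RT 30: heading 300 -> 270
  -- iteration 3/12 --
  FD 8: (10.928,-10.928) -> (10.928,-18.928) [heading=270, draw]
  RT 30: heading 270 -> 240
  -- iteration 4/12 --
  FD 8: (10.928,-18.928) -> (6.928,-25.856) [heading=240, draw]
  RT 30: heading 240 -> 210
  -- iteration 5/12 --
  FD 8: (6.928,-25.856) -> (0,-29.856) [heading=210, draw]
  RT 30: heading 210 -> 180
  -- iteration 6/12 --
  FD 8: (0,-29.856) -> (-8,-29.856) [heading=180, draw]
  RT 30: heading 180 -> 150
  -- iteration 7/12 --
  FD 8: (-8,-29.856) -> (-14.928,-25.856) [heading=150, draw]
  RT 30: heading 150 -> 120
  -- iteration 8/12 --
  FD 8: (-14.928,-25.856) -> (-18.928,-18.928) [heading=120, draw]
  RT 30: heading 120 -> 90
  -- iteration 9/12 --
  FD 8: (-18.928,-18.928) -> (-18.928,-10.928) [heading=90, draw]
  RT 30: heading 90 -> 60
  -- iteration 10/12 --
  FD 8: (-18.928,-10.928) -> (-14.928,-4) [heading=60, draw]
  RT 30: heading 60 -> 30
  -- iteration 11/12 --
  FD 8: (-14.928,-4) -> (-8,0) [heading=30, draw]
  RT 30: heading 30 -> 0
  -- iteration 12/12 --
  FD 8: (-8,0) -> (0,0) [heading=0, draw]
  RT 30: heading 0 -> 330
]
Final: pos=(0,0), heading=330, 12 segment(s) drawn

Start position: (0, 0)
Final position: (0, 0)
Distance = 0; < 1e-6 -> CLOSED

Answer: yes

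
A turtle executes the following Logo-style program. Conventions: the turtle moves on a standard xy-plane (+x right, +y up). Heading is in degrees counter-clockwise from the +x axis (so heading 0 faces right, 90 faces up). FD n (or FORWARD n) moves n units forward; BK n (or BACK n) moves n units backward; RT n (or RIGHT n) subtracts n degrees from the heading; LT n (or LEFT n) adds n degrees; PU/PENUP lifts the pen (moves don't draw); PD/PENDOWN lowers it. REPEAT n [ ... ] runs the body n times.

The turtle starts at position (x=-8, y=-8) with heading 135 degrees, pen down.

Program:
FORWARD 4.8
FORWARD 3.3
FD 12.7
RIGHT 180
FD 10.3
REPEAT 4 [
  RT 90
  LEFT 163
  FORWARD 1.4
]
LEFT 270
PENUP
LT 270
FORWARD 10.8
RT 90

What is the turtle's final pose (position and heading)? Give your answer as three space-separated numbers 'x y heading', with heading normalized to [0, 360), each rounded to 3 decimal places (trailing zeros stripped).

Answer: -12.175 10.255 337

Derivation:
Executing turtle program step by step:
Start: pos=(-8,-8), heading=135, pen down
FD 4.8: (-8,-8) -> (-11.394,-4.606) [heading=135, draw]
FD 3.3: (-11.394,-4.606) -> (-13.728,-2.272) [heading=135, draw]
FD 12.7: (-13.728,-2.272) -> (-22.708,6.708) [heading=135, draw]
RT 180: heading 135 -> 315
FD 10.3: (-22.708,6.708) -> (-15.425,-0.575) [heading=315, draw]
REPEAT 4 [
  -- iteration 1/4 --
  RT 90: heading 315 -> 225
  LT 163: heading 225 -> 28
  FD 1.4: (-15.425,-0.575) -> (-14.188,0.082) [heading=28, draw]
  -- iteration 2/4 --
  RT 90: heading 28 -> 298
  LT 163: heading 298 -> 101
  FD 1.4: (-14.188,0.082) -> (-14.456,1.456) [heading=101, draw]
  -- iteration 3/4 --
  RT 90: heading 101 -> 11
  LT 163: heading 11 -> 174
  FD 1.4: (-14.456,1.456) -> (-15.848,1.602) [heading=174, draw]
  -- iteration 4/4 --
  RT 90: heading 174 -> 84
  LT 163: heading 84 -> 247
  FD 1.4: (-15.848,1.602) -> (-16.395,0.314) [heading=247, draw]
]
LT 270: heading 247 -> 157
PU: pen up
LT 270: heading 157 -> 67
FD 10.8: (-16.395,0.314) -> (-12.175,10.255) [heading=67, move]
RT 90: heading 67 -> 337
Final: pos=(-12.175,10.255), heading=337, 8 segment(s) drawn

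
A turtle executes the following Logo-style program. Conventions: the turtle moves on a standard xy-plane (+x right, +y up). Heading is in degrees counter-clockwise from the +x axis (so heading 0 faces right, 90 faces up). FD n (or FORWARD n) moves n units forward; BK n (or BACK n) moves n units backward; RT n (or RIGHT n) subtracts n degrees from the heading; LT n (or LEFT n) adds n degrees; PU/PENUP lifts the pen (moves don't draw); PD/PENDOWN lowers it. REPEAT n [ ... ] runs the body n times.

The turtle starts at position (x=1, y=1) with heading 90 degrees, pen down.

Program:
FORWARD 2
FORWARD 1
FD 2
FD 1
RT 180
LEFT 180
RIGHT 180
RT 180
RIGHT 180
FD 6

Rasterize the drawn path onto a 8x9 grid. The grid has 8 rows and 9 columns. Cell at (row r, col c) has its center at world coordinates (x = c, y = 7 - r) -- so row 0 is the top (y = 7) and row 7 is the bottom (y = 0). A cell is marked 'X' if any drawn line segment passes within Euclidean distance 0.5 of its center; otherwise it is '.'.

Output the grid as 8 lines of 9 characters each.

Answer: .X.......
.X.......
.X.......
.X.......
.X.......
.X.......
.X.......
.........

Derivation:
Segment 0: (1,1) -> (1,3)
Segment 1: (1,3) -> (1,4)
Segment 2: (1,4) -> (1,6)
Segment 3: (1,6) -> (1,7)
Segment 4: (1,7) -> (1,1)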